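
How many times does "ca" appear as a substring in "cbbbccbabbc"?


Searching for "ca" in "cbbbccbabbc"
Scanning each position:
  Position 0: "cb" => no
  Position 1: "bb" => no
  Position 2: "bb" => no
  Position 3: "bc" => no
  Position 4: "cc" => no
  Position 5: "cb" => no
  Position 6: "ba" => no
  Position 7: "ab" => no
  Position 8: "bb" => no
  Position 9: "bc" => no
Total occurrences: 0

0


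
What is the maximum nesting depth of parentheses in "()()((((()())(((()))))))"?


Input: "()()((((()())(((()))))))"
Tracking depth:
  Position 0 '(': depth becomes 1
  Position 1 ')': depth becomes 0
  Position 2 '(': depth becomes 1
  Position 3 ')': depth becomes 0
  Position 4 '(': depth becomes 1
  Position 5 '(': depth becomes 2
  Position 6 '(': depth becomes 3
  Position 7 '(': depth becomes 4
  Position 8 '(': depth becomes 5
  Position 9 ')': depth becomes 4
  Position 10 '(': depth becomes 5
  Position 11 ')': depth becomes 4
  Position 12 ')': depth becomes 3
  Position 13 '(': depth becomes 4
  Position 14 '(': depth becomes 5
  Position 15 '(': depth becomes 6
  Position 16 '(': depth becomes 7
  Position 17 ')': depth becomes 6
  Position 18 ')': depth becomes 5
  Position 19 ')': depth becomes 4
  Position 20 ')': depth becomes 3
  Position 21 ')': depth becomes 2
  Position 22 ')': depth becomes 1
  Position 23 ')': depth becomes 0
Maximum depth reached: 7

7


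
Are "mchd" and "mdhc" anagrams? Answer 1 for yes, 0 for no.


Strings: "mchd", "mdhc"
Sorted first:  cdhm
Sorted second: cdhm
Sorted forms match => anagrams

1


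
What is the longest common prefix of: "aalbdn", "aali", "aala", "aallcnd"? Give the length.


Words: aalbdn, aali, aala, aallcnd
  Position 0: all 'a' => match
  Position 1: all 'a' => match
  Position 2: all 'l' => match
  Position 3: ('b', 'i', 'a', 'l') => mismatch, stop
LCP = "aal" (length 3)

3


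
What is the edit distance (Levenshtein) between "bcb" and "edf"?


Computing edit distance: "bcb" -> "edf"
DP table:
           e    d    f
      0    1    2    3
  b   1    1    2    3
  c   2    2    2    3
  b   3    3    3    3
Edit distance = dp[3][3] = 3

3


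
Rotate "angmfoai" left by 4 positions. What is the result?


Input: "angmfoai", rotate left by 4
First 4 characters: "angm"
Remaining characters: "foai"
Concatenate remaining + first: "foai" + "angm" = "foaiangm"

foaiangm


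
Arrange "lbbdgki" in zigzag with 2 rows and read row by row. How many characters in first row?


Zigzag "lbbdgki" into 2 rows:
Placing characters:
  'l' => row 0
  'b' => row 1
  'b' => row 0
  'd' => row 1
  'g' => row 0
  'k' => row 1
  'i' => row 0
Rows:
  Row 0: "lbgi"
  Row 1: "bdk"
First row length: 4

4


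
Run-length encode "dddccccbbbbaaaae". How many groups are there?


Input: dddccccbbbbaaaae
Scanning for consecutive runs:
  Group 1: 'd' x 3 (positions 0-2)
  Group 2: 'c' x 4 (positions 3-6)
  Group 3: 'b' x 4 (positions 7-10)
  Group 4: 'a' x 4 (positions 11-14)
  Group 5: 'e' x 1 (positions 15-15)
Total groups: 5

5


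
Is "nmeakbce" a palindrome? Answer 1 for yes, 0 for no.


Input: nmeakbce
Reversed: ecbkaemn
  Compare pos 0 ('n') with pos 7 ('e'): MISMATCH
  Compare pos 1 ('m') with pos 6 ('c'): MISMATCH
  Compare pos 2 ('e') with pos 5 ('b'): MISMATCH
  Compare pos 3 ('a') with pos 4 ('k'): MISMATCH
Result: not a palindrome

0


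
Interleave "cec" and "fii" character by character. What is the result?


Interleaving "cec" and "fii":
  Position 0: 'c' from first, 'f' from second => "cf"
  Position 1: 'e' from first, 'i' from second => "ei"
  Position 2: 'c' from first, 'i' from second => "ci"
Result: cfeici

cfeici


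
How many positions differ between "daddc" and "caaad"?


Comparing "daddc" and "caaad" position by position:
  Position 0: 'd' vs 'c' => DIFFER
  Position 1: 'a' vs 'a' => same
  Position 2: 'd' vs 'a' => DIFFER
  Position 3: 'd' vs 'a' => DIFFER
  Position 4: 'c' vs 'd' => DIFFER
Positions that differ: 4

4


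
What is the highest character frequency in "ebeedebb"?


Input: ebeedebb
Character counts:
  'b': 3
  'd': 1
  'e': 4
Maximum frequency: 4

4


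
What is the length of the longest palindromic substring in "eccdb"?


Input: "eccdb"
Checking substrings for palindromes:
  [1:3] "cc" (len 2) => palindrome
Longest palindromic substring: "cc" with length 2

2


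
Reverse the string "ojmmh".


Input: ojmmh
Reading characters right to left:
  Position 4: 'h'
  Position 3: 'm'
  Position 2: 'm'
  Position 1: 'j'
  Position 0: 'o'
Reversed: hmmjo

hmmjo


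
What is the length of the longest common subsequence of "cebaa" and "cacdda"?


LCS of "cebaa" and "cacdda"
DP table:
           c    a    c    d    d    a
      0    0    0    0    0    0    0
  c   0    1    1    1    1    1    1
  e   0    1    1    1    1    1    1
  b   0    1    1    1    1    1    1
  a   0    1    2    2    2    2    2
  a   0    1    2    2    2    2    3
LCS length = dp[5][6] = 3

3


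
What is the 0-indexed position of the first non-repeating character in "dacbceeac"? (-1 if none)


Input: dacbceeac
Character frequencies:
  'a': 2
  'b': 1
  'c': 3
  'd': 1
  'e': 2
Scanning left to right for freq == 1:
  Position 0 ('d'): unique! => answer = 0

0


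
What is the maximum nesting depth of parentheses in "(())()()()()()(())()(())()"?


Input: "(())()()()()()(())()(())()"
Tracking depth:
  Position 0 '(': depth becomes 1
  Position 1 '(': depth becomes 2
  Position 2 ')': depth becomes 1
  Position 3 ')': depth becomes 0
  Position 4 '(': depth becomes 1
  Position 5 ')': depth becomes 0
  Position 6 '(': depth becomes 1
  Position 7 ')': depth becomes 0
  Position 8 '(': depth becomes 1
  Position 9 ')': depth becomes 0
  Position 10 '(': depth becomes 1
  Position 11 ')': depth becomes 0
  Position 12 '(': depth becomes 1
  Position 13 ')': depth becomes 0
  Position 14 '(': depth becomes 1
  Position 15 '(': depth becomes 2
  Position 16 ')': depth becomes 1
  Position 17 ')': depth becomes 0
  Position 18 '(': depth becomes 1
  Position 19 ')': depth becomes 0
  Position 20 '(': depth becomes 1
  Position 21 '(': depth becomes 2
  Position 22 ')': depth becomes 1
  Position 23 ')': depth becomes 0
  Position 24 '(': depth becomes 1
  Position 25 ')': depth becomes 0
Maximum depth reached: 2

2


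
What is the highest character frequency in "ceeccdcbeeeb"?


Input: ceeccdcbeeeb
Character counts:
  'b': 2
  'c': 4
  'd': 1
  'e': 5
Maximum frequency: 5

5


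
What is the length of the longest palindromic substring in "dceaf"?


Input: "dceaf"
Checking substrings for palindromes:
  No multi-char palindromic substrings found
Longest palindromic substring: "d" with length 1

1


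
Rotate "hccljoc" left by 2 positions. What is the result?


Input: "hccljoc", rotate left by 2
First 2 characters: "hc"
Remaining characters: "cljoc"
Concatenate remaining + first: "cljoc" + "hc" = "cljochc"

cljochc


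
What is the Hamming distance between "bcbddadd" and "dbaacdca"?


Comparing "bcbddadd" and "dbaacdca" position by position:
  Position 0: 'b' vs 'd' => differ
  Position 1: 'c' vs 'b' => differ
  Position 2: 'b' vs 'a' => differ
  Position 3: 'd' vs 'a' => differ
  Position 4: 'd' vs 'c' => differ
  Position 5: 'a' vs 'd' => differ
  Position 6: 'd' vs 'c' => differ
  Position 7: 'd' vs 'a' => differ
Total differences (Hamming distance): 8

8


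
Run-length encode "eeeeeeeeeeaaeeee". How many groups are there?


Input: eeeeeeeeeeaaeeee
Scanning for consecutive runs:
  Group 1: 'e' x 10 (positions 0-9)
  Group 2: 'a' x 2 (positions 10-11)
  Group 3: 'e' x 4 (positions 12-15)
Total groups: 3

3


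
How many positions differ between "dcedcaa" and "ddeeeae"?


Comparing "dcedcaa" and "ddeeeae" position by position:
  Position 0: 'd' vs 'd' => same
  Position 1: 'c' vs 'd' => DIFFER
  Position 2: 'e' vs 'e' => same
  Position 3: 'd' vs 'e' => DIFFER
  Position 4: 'c' vs 'e' => DIFFER
  Position 5: 'a' vs 'a' => same
  Position 6: 'a' vs 'e' => DIFFER
Positions that differ: 4

4


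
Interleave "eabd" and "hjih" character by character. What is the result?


Interleaving "eabd" and "hjih":
  Position 0: 'e' from first, 'h' from second => "eh"
  Position 1: 'a' from first, 'j' from second => "aj"
  Position 2: 'b' from first, 'i' from second => "bi"
  Position 3: 'd' from first, 'h' from second => "dh"
Result: ehajbidh

ehajbidh


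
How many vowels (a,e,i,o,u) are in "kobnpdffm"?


Input: kobnpdffm
Checking each character:
  'k' at position 0: consonant
  'o' at position 1: vowel (running total: 1)
  'b' at position 2: consonant
  'n' at position 3: consonant
  'p' at position 4: consonant
  'd' at position 5: consonant
  'f' at position 6: consonant
  'f' at position 7: consonant
  'm' at position 8: consonant
Total vowels: 1

1


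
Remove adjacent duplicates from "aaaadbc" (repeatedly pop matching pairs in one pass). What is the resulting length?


Input: aaaadbc
Stack-based adjacent duplicate removal:
  Read 'a': push. Stack: a
  Read 'a': matches stack top 'a' => pop. Stack: (empty)
  Read 'a': push. Stack: a
  Read 'a': matches stack top 'a' => pop. Stack: (empty)
  Read 'd': push. Stack: d
  Read 'b': push. Stack: db
  Read 'c': push. Stack: dbc
Final stack: "dbc" (length 3)

3


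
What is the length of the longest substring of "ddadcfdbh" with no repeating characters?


Input: "ddadcfdbh"
Sliding window (track last position of each char):
  Position 0 ('d'): window [0,0] length 1 -- new best
  Position 1 ('d'): repeat (last at 0), move window start to 1
  Position 1 ('d'): window [1,1] length 1
  Position 2 ('a'): window [1,2] length 2 -- new best
  Position 3 ('d'): repeat (last at 1), move window start to 2
  Position 3 ('d'): window [2,3] length 2
  Position 4 ('c'): window [2,4] length 3 -- new best
  Position 5 ('f'): window [2,5] length 4 -- new best
  Position 6 ('d'): repeat (last at 3), move window start to 4
  Position 6 ('d'): window [4,6] length 3
  Position 7 ('b'): window [4,7] length 4
  Position 8 ('h'): window [4,8] length 5 -- new best
Longest substring with no repeats: "cfdbh" with length 5

5


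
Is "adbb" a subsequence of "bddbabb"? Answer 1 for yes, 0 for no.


Check if "adbb" is a subsequence of "bddbabb"
Greedy scan:
  Position 0 ('b'): no match needed
  Position 1 ('d'): no match needed
  Position 2 ('d'): no match needed
  Position 3 ('b'): no match needed
  Position 4 ('a'): matches sub[0] = 'a'
  Position 5 ('b'): no match needed
  Position 6 ('b'): no match needed
Only matched 1/4 characters => not a subsequence

0


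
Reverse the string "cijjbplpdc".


Input: cijjbplpdc
Reading characters right to left:
  Position 9: 'c'
  Position 8: 'd'
  Position 7: 'p'
  Position 6: 'l'
  Position 5: 'p'
  Position 4: 'b'
  Position 3: 'j'
  Position 2: 'j'
  Position 1: 'i'
  Position 0: 'c'
Reversed: cdplpbjjic

cdplpbjjic


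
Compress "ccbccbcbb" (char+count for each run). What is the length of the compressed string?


Input: ccbccbcbb
Runs:
  'c' x 2 => "c2"
  'b' x 1 => "b1"
  'c' x 2 => "c2"
  'b' x 1 => "b1"
  'c' x 1 => "c1"
  'b' x 2 => "b2"
Compressed: "c2b1c2b1c1b2"
Compressed length: 12

12


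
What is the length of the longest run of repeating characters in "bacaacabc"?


Input: "bacaacabc"
Scanning for longest run:
  Position 1 ('a'): new char, reset run to 1
  Position 2 ('c'): new char, reset run to 1
  Position 3 ('a'): new char, reset run to 1
  Position 4 ('a'): continues run of 'a', length=2
  Position 5 ('c'): new char, reset run to 1
  Position 6 ('a'): new char, reset run to 1
  Position 7 ('b'): new char, reset run to 1
  Position 8 ('c'): new char, reset run to 1
Longest run: 'a' with length 2

2


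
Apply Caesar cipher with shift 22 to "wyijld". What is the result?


Caesar cipher: shift "wyijld" by 22
  'w' (pos 22) + 22 = pos 18 = 's'
  'y' (pos 24) + 22 = pos 20 = 'u'
  'i' (pos 8) + 22 = pos 4 = 'e'
  'j' (pos 9) + 22 = pos 5 = 'f'
  'l' (pos 11) + 22 = pos 7 = 'h'
  'd' (pos 3) + 22 = pos 25 = 'z'
Result: suefhz

suefhz


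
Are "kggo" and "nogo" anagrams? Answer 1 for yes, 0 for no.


Strings: "kggo", "nogo"
Sorted first:  ggko
Sorted second: gnoo
Differ at position 1: 'g' vs 'n' => not anagrams

0


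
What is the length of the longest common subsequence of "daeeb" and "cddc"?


LCS of "daeeb" and "cddc"
DP table:
           c    d    d    c
      0    0    0    0    0
  d   0    0    1    1    1
  a   0    0    1    1    1
  e   0    0    1    1    1
  e   0    0    1    1    1
  b   0    0    1    1    1
LCS length = dp[5][4] = 1

1


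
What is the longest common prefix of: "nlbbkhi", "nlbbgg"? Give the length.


Words: nlbbkhi, nlbbgg
  Position 0: all 'n' => match
  Position 1: all 'l' => match
  Position 2: all 'b' => match
  Position 3: all 'b' => match
  Position 4: ('k', 'g') => mismatch, stop
LCP = "nlbb" (length 4)

4


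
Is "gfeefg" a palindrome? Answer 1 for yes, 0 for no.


Input: gfeefg
Reversed: gfeefg
  Compare pos 0 ('g') with pos 5 ('g'): match
  Compare pos 1 ('f') with pos 4 ('f'): match
  Compare pos 2 ('e') with pos 3 ('e'): match
Result: palindrome

1


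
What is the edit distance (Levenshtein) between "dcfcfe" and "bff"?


Computing edit distance: "dcfcfe" -> "bff"
DP table:
           b    f    f
      0    1    2    3
  d   1    1    2    3
  c   2    2    2    3
  f   3    3    2    2
  c   4    4    3    3
  f   5    5    4    3
  e   6    6    5    4
Edit distance = dp[6][3] = 4

4


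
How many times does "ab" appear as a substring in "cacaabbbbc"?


Searching for "ab" in "cacaabbbbc"
Scanning each position:
  Position 0: "ca" => no
  Position 1: "ac" => no
  Position 2: "ca" => no
  Position 3: "aa" => no
  Position 4: "ab" => MATCH
  Position 5: "bb" => no
  Position 6: "bb" => no
  Position 7: "bb" => no
  Position 8: "bc" => no
Total occurrences: 1

1


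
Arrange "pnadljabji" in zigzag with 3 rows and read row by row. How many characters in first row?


Zigzag "pnadljabji" into 3 rows:
Placing characters:
  'p' => row 0
  'n' => row 1
  'a' => row 2
  'd' => row 1
  'l' => row 0
  'j' => row 1
  'a' => row 2
  'b' => row 1
  'j' => row 0
  'i' => row 1
Rows:
  Row 0: "plj"
  Row 1: "ndjbi"
  Row 2: "aa"
First row length: 3

3


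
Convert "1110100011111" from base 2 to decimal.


Input: "1110100011111" in base 2
Positional expansion:
  Digit '1' (value 1) x 2^12 = 4096
  Digit '1' (value 1) x 2^11 = 2048
  Digit '1' (value 1) x 2^10 = 1024
  Digit '0' (value 0) x 2^9 = 0
  Digit '1' (value 1) x 2^8 = 256
  Digit '0' (value 0) x 2^7 = 0
  Digit '0' (value 0) x 2^6 = 0
  Digit '0' (value 0) x 2^5 = 0
  Digit '1' (value 1) x 2^4 = 16
  Digit '1' (value 1) x 2^3 = 8
  Digit '1' (value 1) x 2^2 = 4
  Digit '1' (value 1) x 2^1 = 2
  Digit '1' (value 1) x 2^0 = 1
Sum = 7455

7455


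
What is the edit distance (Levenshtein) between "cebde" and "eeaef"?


Computing edit distance: "cebde" -> "eeaef"
DP table:
           e    e    a    e    f
      0    1    2    3    4    5
  c   1    1    2    3    4    5
  e   2    1    1    2    3    4
  b   3    2    2    2    3    4
  d   4    3    3    3    3    4
  e   5    4    3    4    3    4
Edit distance = dp[5][5] = 4

4


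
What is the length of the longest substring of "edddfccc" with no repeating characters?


Input: "edddfccc"
Sliding window (track last position of each char):
  Position 0 ('e'): window [0,0] length 1 -- new best
  Position 1 ('d'): window [0,1] length 2 -- new best
  Position 2 ('d'): repeat (last at 1), move window start to 2
  Position 2 ('d'): window [2,2] length 1
  Position 3 ('d'): repeat (last at 2), move window start to 3
  Position 3 ('d'): window [3,3] length 1
  Position 4 ('f'): window [3,4] length 2
  Position 5 ('c'): window [3,5] length 3 -- new best
  Position 6 ('c'): repeat (last at 5), move window start to 6
  Position 6 ('c'): window [6,6] length 1
  Position 7 ('c'): repeat (last at 6), move window start to 7
  Position 7 ('c'): window [7,7] length 1
Longest substring with no repeats: "dfc" with length 3

3


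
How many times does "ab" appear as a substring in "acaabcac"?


Searching for "ab" in "acaabcac"
Scanning each position:
  Position 0: "ac" => no
  Position 1: "ca" => no
  Position 2: "aa" => no
  Position 3: "ab" => MATCH
  Position 4: "bc" => no
  Position 5: "ca" => no
  Position 6: "ac" => no
Total occurrences: 1

1


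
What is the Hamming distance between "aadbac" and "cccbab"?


Comparing "aadbac" and "cccbab" position by position:
  Position 0: 'a' vs 'c' => differ
  Position 1: 'a' vs 'c' => differ
  Position 2: 'd' vs 'c' => differ
  Position 3: 'b' vs 'b' => same
  Position 4: 'a' vs 'a' => same
  Position 5: 'c' vs 'b' => differ
Total differences (Hamming distance): 4

4


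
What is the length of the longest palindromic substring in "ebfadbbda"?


Input: "ebfadbbda"
Checking substrings for palindromes:
  [3:9] "adbbda" (len 6) => palindrome
  [4:8] "dbbd" (len 4) => palindrome
  [5:7] "bb" (len 2) => palindrome
Longest palindromic substring: "adbbda" with length 6

6


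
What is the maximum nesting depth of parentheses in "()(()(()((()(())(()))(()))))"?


Input: "()(()(()((()(())(()))(()))))"
Tracking depth:
  Position 0 '(': depth becomes 1
  Position 1 ')': depth becomes 0
  Position 2 '(': depth becomes 1
  Position 3 '(': depth becomes 2
  Position 4 ')': depth becomes 1
  Position 5 '(': depth becomes 2
  Position 6 '(': depth becomes 3
  Position 7 ')': depth becomes 2
  Position 8 '(': depth becomes 3
  Position 9 '(': depth becomes 4
  Position 10 '(': depth becomes 5
  Position 11 ')': depth becomes 4
  Position 12 '(': depth becomes 5
  Position 13 '(': depth becomes 6
  Position 14 ')': depth becomes 5
  Position 15 ')': depth becomes 4
  Position 16 '(': depth becomes 5
  Position 17 '(': depth becomes 6
  Position 18 ')': depth becomes 5
  Position 19 ')': depth becomes 4
  Position 20 ')': depth becomes 3
  Position 21 '(': depth becomes 4
  Position 22 '(': depth becomes 5
  Position 23 ')': depth becomes 4
  Position 24 ')': depth becomes 3
  Position 25 ')': depth becomes 2
  Position 26 ')': depth becomes 1
  Position 27 ')': depth becomes 0
Maximum depth reached: 6

6


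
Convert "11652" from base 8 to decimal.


Input: "11652" in base 8
Positional expansion:
  Digit '1' (value 1) x 8^4 = 4096
  Digit '1' (value 1) x 8^3 = 512
  Digit '6' (value 6) x 8^2 = 384
  Digit '5' (value 5) x 8^1 = 40
  Digit '2' (value 2) x 8^0 = 2
Sum = 5034

5034


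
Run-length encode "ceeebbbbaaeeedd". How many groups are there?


Input: ceeebbbbaaeeedd
Scanning for consecutive runs:
  Group 1: 'c' x 1 (positions 0-0)
  Group 2: 'e' x 3 (positions 1-3)
  Group 3: 'b' x 4 (positions 4-7)
  Group 4: 'a' x 2 (positions 8-9)
  Group 5: 'e' x 3 (positions 10-12)
  Group 6: 'd' x 2 (positions 13-14)
Total groups: 6

6


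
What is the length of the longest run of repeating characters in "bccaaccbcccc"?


Input: "bccaaccbcccc"
Scanning for longest run:
  Position 1 ('c'): new char, reset run to 1
  Position 2 ('c'): continues run of 'c', length=2
  Position 3 ('a'): new char, reset run to 1
  Position 4 ('a'): continues run of 'a', length=2
  Position 5 ('c'): new char, reset run to 1
  Position 6 ('c'): continues run of 'c', length=2
  Position 7 ('b'): new char, reset run to 1
  Position 8 ('c'): new char, reset run to 1
  Position 9 ('c'): continues run of 'c', length=2
  Position 10 ('c'): continues run of 'c', length=3
  Position 11 ('c'): continues run of 'c', length=4
Longest run: 'c' with length 4

4


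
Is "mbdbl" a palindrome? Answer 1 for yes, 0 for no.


Input: mbdbl
Reversed: lbdbm
  Compare pos 0 ('m') with pos 4 ('l'): MISMATCH
  Compare pos 1 ('b') with pos 3 ('b'): match
Result: not a palindrome

0


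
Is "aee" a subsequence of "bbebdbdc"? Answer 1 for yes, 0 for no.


Check if "aee" is a subsequence of "bbebdbdc"
Greedy scan:
  Position 0 ('b'): no match needed
  Position 1 ('b'): no match needed
  Position 2 ('e'): no match needed
  Position 3 ('b'): no match needed
  Position 4 ('d'): no match needed
  Position 5 ('b'): no match needed
  Position 6 ('d'): no match needed
  Position 7 ('c'): no match needed
Only matched 0/3 characters => not a subsequence

0


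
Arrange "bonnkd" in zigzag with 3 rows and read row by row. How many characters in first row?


Zigzag "bonnkd" into 3 rows:
Placing characters:
  'b' => row 0
  'o' => row 1
  'n' => row 2
  'n' => row 1
  'k' => row 0
  'd' => row 1
Rows:
  Row 0: "bk"
  Row 1: "ond"
  Row 2: "n"
First row length: 2

2


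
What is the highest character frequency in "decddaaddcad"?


Input: decddaaddcad
Character counts:
  'a': 3
  'c': 2
  'd': 6
  'e': 1
Maximum frequency: 6

6


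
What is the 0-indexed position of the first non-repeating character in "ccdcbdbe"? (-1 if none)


Input: ccdcbdbe
Character frequencies:
  'b': 2
  'c': 3
  'd': 2
  'e': 1
Scanning left to right for freq == 1:
  Position 0 ('c'): freq=3, skip
  Position 1 ('c'): freq=3, skip
  Position 2 ('d'): freq=2, skip
  Position 3 ('c'): freq=3, skip
  Position 4 ('b'): freq=2, skip
  Position 5 ('d'): freq=2, skip
  Position 6 ('b'): freq=2, skip
  Position 7 ('e'): unique! => answer = 7

7


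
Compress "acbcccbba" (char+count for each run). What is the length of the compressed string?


Input: acbcccbba
Runs:
  'a' x 1 => "a1"
  'c' x 1 => "c1"
  'b' x 1 => "b1"
  'c' x 3 => "c3"
  'b' x 2 => "b2"
  'a' x 1 => "a1"
Compressed: "a1c1b1c3b2a1"
Compressed length: 12

12


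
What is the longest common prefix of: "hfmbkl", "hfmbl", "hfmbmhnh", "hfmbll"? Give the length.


Words: hfmbkl, hfmbl, hfmbmhnh, hfmbll
  Position 0: all 'h' => match
  Position 1: all 'f' => match
  Position 2: all 'm' => match
  Position 3: all 'b' => match
  Position 4: ('k', 'l', 'm', 'l') => mismatch, stop
LCP = "hfmb" (length 4)

4


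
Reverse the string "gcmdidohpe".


Input: gcmdidohpe
Reading characters right to left:
  Position 9: 'e'
  Position 8: 'p'
  Position 7: 'h'
  Position 6: 'o'
  Position 5: 'd'
  Position 4: 'i'
  Position 3: 'd'
  Position 2: 'm'
  Position 1: 'c'
  Position 0: 'g'
Reversed: ephodidmcg

ephodidmcg


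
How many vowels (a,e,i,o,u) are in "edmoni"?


Input: edmoni
Checking each character:
  'e' at position 0: vowel (running total: 1)
  'd' at position 1: consonant
  'm' at position 2: consonant
  'o' at position 3: vowel (running total: 2)
  'n' at position 4: consonant
  'i' at position 5: vowel (running total: 3)
Total vowels: 3

3


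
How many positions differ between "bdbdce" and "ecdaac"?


Comparing "bdbdce" and "ecdaac" position by position:
  Position 0: 'b' vs 'e' => DIFFER
  Position 1: 'd' vs 'c' => DIFFER
  Position 2: 'b' vs 'd' => DIFFER
  Position 3: 'd' vs 'a' => DIFFER
  Position 4: 'c' vs 'a' => DIFFER
  Position 5: 'e' vs 'c' => DIFFER
Positions that differ: 6

6


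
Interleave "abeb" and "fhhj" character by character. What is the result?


Interleaving "abeb" and "fhhj":
  Position 0: 'a' from first, 'f' from second => "af"
  Position 1: 'b' from first, 'h' from second => "bh"
  Position 2: 'e' from first, 'h' from second => "eh"
  Position 3: 'b' from first, 'j' from second => "bj"
Result: afbhehbj

afbhehbj


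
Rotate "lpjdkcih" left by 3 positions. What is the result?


Input: "lpjdkcih", rotate left by 3
First 3 characters: "lpj"
Remaining characters: "dkcih"
Concatenate remaining + first: "dkcih" + "lpj" = "dkcihlpj"

dkcihlpj


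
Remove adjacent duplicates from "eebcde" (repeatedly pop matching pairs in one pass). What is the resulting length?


Input: eebcde
Stack-based adjacent duplicate removal:
  Read 'e': push. Stack: e
  Read 'e': matches stack top 'e' => pop. Stack: (empty)
  Read 'b': push. Stack: b
  Read 'c': push. Stack: bc
  Read 'd': push. Stack: bcd
  Read 'e': push. Stack: bcde
Final stack: "bcde" (length 4)

4


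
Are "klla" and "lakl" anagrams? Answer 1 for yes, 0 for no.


Strings: "klla", "lakl"
Sorted first:  akll
Sorted second: akll
Sorted forms match => anagrams

1


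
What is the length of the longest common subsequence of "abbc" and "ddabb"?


LCS of "abbc" and "ddabb"
DP table:
           d    d    a    b    b
      0    0    0    0    0    0
  a   0    0    0    1    1    1
  b   0    0    0    1    2    2
  b   0    0    0    1    2    3
  c   0    0    0    1    2    3
LCS length = dp[4][5] = 3

3


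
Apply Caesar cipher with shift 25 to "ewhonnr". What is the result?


Caesar cipher: shift "ewhonnr" by 25
  'e' (pos 4) + 25 = pos 3 = 'd'
  'w' (pos 22) + 25 = pos 21 = 'v'
  'h' (pos 7) + 25 = pos 6 = 'g'
  'o' (pos 14) + 25 = pos 13 = 'n'
  'n' (pos 13) + 25 = pos 12 = 'm'
  'n' (pos 13) + 25 = pos 12 = 'm'
  'r' (pos 17) + 25 = pos 16 = 'q'
Result: dvgnmmq

dvgnmmq


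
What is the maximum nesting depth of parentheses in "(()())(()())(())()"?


Input: "(()())(()())(())()"
Tracking depth:
  Position 0 '(': depth becomes 1
  Position 1 '(': depth becomes 2
  Position 2 ')': depth becomes 1
  Position 3 '(': depth becomes 2
  Position 4 ')': depth becomes 1
  Position 5 ')': depth becomes 0
  Position 6 '(': depth becomes 1
  Position 7 '(': depth becomes 2
  Position 8 ')': depth becomes 1
  Position 9 '(': depth becomes 2
  Position 10 ')': depth becomes 1
  Position 11 ')': depth becomes 0
  Position 12 '(': depth becomes 1
  Position 13 '(': depth becomes 2
  Position 14 ')': depth becomes 1
  Position 15 ')': depth becomes 0
  Position 16 '(': depth becomes 1
  Position 17 ')': depth becomes 0
Maximum depth reached: 2

2


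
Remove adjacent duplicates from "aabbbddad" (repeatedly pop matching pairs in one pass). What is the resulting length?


Input: aabbbddad
Stack-based adjacent duplicate removal:
  Read 'a': push. Stack: a
  Read 'a': matches stack top 'a' => pop. Stack: (empty)
  Read 'b': push. Stack: b
  Read 'b': matches stack top 'b' => pop. Stack: (empty)
  Read 'b': push. Stack: b
  Read 'd': push. Stack: bd
  Read 'd': matches stack top 'd' => pop. Stack: b
  Read 'a': push. Stack: ba
  Read 'd': push. Stack: bad
Final stack: "bad" (length 3)

3


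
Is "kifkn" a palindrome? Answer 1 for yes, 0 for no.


Input: kifkn
Reversed: nkfik
  Compare pos 0 ('k') with pos 4 ('n'): MISMATCH
  Compare pos 1 ('i') with pos 3 ('k'): MISMATCH
Result: not a palindrome

0


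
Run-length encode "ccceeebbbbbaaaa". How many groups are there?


Input: ccceeebbbbbaaaa
Scanning for consecutive runs:
  Group 1: 'c' x 3 (positions 0-2)
  Group 2: 'e' x 3 (positions 3-5)
  Group 3: 'b' x 5 (positions 6-10)
  Group 4: 'a' x 4 (positions 11-14)
Total groups: 4

4


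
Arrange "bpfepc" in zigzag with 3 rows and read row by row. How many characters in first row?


Zigzag "bpfepc" into 3 rows:
Placing characters:
  'b' => row 0
  'p' => row 1
  'f' => row 2
  'e' => row 1
  'p' => row 0
  'c' => row 1
Rows:
  Row 0: "bp"
  Row 1: "pec"
  Row 2: "f"
First row length: 2

2


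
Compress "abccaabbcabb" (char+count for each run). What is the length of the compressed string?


Input: abccaabbcabb
Runs:
  'a' x 1 => "a1"
  'b' x 1 => "b1"
  'c' x 2 => "c2"
  'a' x 2 => "a2"
  'b' x 2 => "b2"
  'c' x 1 => "c1"
  'a' x 1 => "a1"
  'b' x 2 => "b2"
Compressed: "a1b1c2a2b2c1a1b2"
Compressed length: 16

16


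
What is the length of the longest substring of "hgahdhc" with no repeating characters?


Input: "hgahdhc"
Sliding window (track last position of each char):
  Position 0 ('h'): window [0,0] length 1 -- new best
  Position 1 ('g'): window [0,1] length 2 -- new best
  Position 2 ('a'): window [0,2] length 3 -- new best
  Position 3 ('h'): repeat (last at 0), move window start to 1
  Position 3 ('h'): window [1,3] length 3
  Position 4 ('d'): window [1,4] length 4 -- new best
  Position 5 ('h'): repeat (last at 3), move window start to 4
  Position 5 ('h'): window [4,5] length 2
  Position 6 ('c'): window [4,6] length 3
Longest substring with no repeats: "gahd" with length 4

4


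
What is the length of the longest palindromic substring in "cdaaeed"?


Input: "cdaaeed"
Checking substrings for palindromes:
  [2:4] "aa" (len 2) => palindrome
  [4:6] "ee" (len 2) => palindrome
Longest palindromic substring: "aa" with length 2

2


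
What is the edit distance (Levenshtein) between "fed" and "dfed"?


Computing edit distance: "fed" -> "dfed"
DP table:
           d    f    e    d
      0    1    2    3    4
  f   1    1    1    2    3
  e   2    2    2    1    2
  d   3    2    3    2    1
Edit distance = dp[3][4] = 1

1


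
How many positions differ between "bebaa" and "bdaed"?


Comparing "bebaa" and "bdaed" position by position:
  Position 0: 'b' vs 'b' => same
  Position 1: 'e' vs 'd' => DIFFER
  Position 2: 'b' vs 'a' => DIFFER
  Position 3: 'a' vs 'e' => DIFFER
  Position 4: 'a' vs 'd' => DIFFER
Positions that differ: 4

4


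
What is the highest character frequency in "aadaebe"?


Input: aadaebe
Character counts:
  'a': 3
  'b': 1
  'd': 1
  'e': 2
Maximum frequency: 3

3


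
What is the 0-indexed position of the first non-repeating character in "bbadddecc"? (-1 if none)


Input: bbadddecc
Character frequencies:
  'a': 1
  'b': 2
  'c': 2
  'd': 3
  'e': 1
Scanning left to right for freq == 1:
  Position 0 ('b'): freq=2, skip
  Position 1 ('b'): freq=2, skip
  Position 2 ('a'): unique! => answer = 2

2


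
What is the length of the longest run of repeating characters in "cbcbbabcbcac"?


Input: "cbcbbabcbcac"
Scanning for longest run:
  Position 1 ('b'): new char, reset run to 1
  Position 2 ('c'): new char, reset run to 1
  Position 3 ('b'): new char, reset run to 1
  Position 4 ('b'): continues run of 'b', length=2
  Position 5 ('a'): new char, reset run to 1
  Position 6 ('b'): new char, reset run to 1
  Position 7 ('c'): new char, reset run to 1
  Position 8 ('b'): new char, reset run to 1
  Position 9 ('c'): new char, reset run to 1
  Position 10 ('a'): new char, reset run to 1
  Position 11 ('c'): new char, reset run to 1
Longest run: 'b' with length 2

2


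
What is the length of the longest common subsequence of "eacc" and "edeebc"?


LCS of "eacc" and "edeebc"
DP table:
           e    d    e    e    b    c
      0    0    0    0    0    0    0
  e   0    1    1    1    1    1    1
  a   0    1    1    1    1    1    1
  c   0    1    1    1    1    1    2
  c   0    1    1    1    1    1    2
LCS length = dp[4][6] = 2

2


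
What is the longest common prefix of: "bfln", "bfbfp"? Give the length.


Words: bfln, bfbfp
  Position 0: all 'b' => match
  Position 1: all 'f' => match
  Position 2: ('l', 'b') => mismatch, stop
LCP = "bf" (length 2)

2


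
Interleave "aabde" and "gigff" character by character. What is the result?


Interleaving "aabde" and "gigff":
  Position 0: 'a' from first, 'g' from second => "ag"
  Position 1: 'a' from first, 'i' from second => "ai"
  Position 2: 'b' from first, 'g' from second => "bg"
  Position 3: 'd' from first, 'f' from second => "df"
  Position 4: 'e' from first, 'f' from second => "ef"
Result: agaibgdfef

agaibgdfef


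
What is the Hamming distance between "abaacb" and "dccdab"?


Comparing "abaacb" and "dccdab" position by position:
  Position 0: 'a' vs 'd' => differ
  Position 1: 'b' vs 'c' => differ
  Position 2: 'a' vs 'c' => differ
  Position 3: 'a' vs 'd' => differ
  Position 4: 'c' vs 'a' => differ
  Position 5: 'b' vs 'b' => same
Total differences (Hamming distance): 5

5


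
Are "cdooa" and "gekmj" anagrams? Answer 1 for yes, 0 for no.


Strings: "cdooa", "gekmj"
Sorted first:  acdoo
Sorted second: egjkm
Differ at position 0: 'a' vs 'e' => not anagrams

0


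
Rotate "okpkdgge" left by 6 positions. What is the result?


Input: "okpkdgge", rotate left by 6
First 6 characters: "okpkdg"
Remaining characters: "ge"
Concatenate remaining + first: "ge" + "okpkdg" = "geokpkdg"

geokpkdg


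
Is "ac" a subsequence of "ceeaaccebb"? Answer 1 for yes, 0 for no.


Check if "ac" is a subsequence of "ceeaaccebb"
Greedy scan:
  Position 0 ('c'): no match needed
  Position 1 ('e'): no match needed
  Position 2 ('e'): no match needed
  Position 3 ('a'): matches sub[0] = 'a'
  Position 4 ('a'): no match needed
  Position 5 ('c'): matches sub[1] = 'c'
  Position 6 ('c'): no match needed
  Position 7 ('e'): no match needed
  Position 8 ('b'): no match needed
  Position 9 ('b'): no match needed
All 2 characters matched => is a subsequence

1


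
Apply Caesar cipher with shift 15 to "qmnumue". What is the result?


Caesar cipher: shift "qmnumue" by 15
  'q' (pos 16) + 15 = pos 5 = 'f'
  'm' (pos 12) + 15 = pos 1 = 'b'
  'n' (pos 13) + 15 = pos 2 = 'c'
  'u' (pos 20) + 15 = pos 9 = 'j'
  'm' (pos 12) + 15 = pos 1 = 'b'
  'u' (pos 20) + 15 = pos 9 = 'j'
  'e' (pos 4) + 15 = pos 19 = 't'
Result: fbcjbjt

fbcjbjt


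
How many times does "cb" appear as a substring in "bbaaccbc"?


Searching for "cb" in "bbaaccbc"
Scanning each position:
  Position 0: "bb" => no
  Position 1: "ba" => no
  Position 2: "aa" => no
  Position 3: "ac" => no
  Position 4: "cc" => no
  Position 5: "cb" => MATCH
  Position 6: "bc" => no
Total occurrences: 1

1


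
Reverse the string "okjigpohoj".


Input: okjigpohoj
Reading characters right to left:
  Position 9: 'j'
  Position 8: 'o'
  Position 7: 'h'
  Position 6: 'o'
  Position 5: 'p'
  Position 4: 'g'
  Position 3: 'i'
  Position 2: 'j'
  Position 1: 'k'
  Position 0: 'o'
Reversed: johopgijko

johopgijko


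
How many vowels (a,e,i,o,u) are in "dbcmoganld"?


Input: dbcmoganld
Checking each character:
  'd' at position 0: consonant
  'b' at position 1: consonant
  'c' at position 2: consonant
  'm' at position 3: consonant
  'o' at position 4: vowel (running total: 1)
  'g' at position 5: consonant
  'a' at position 6: vowel (running total: 2)
  'n' at position 7: consonant
  'l' at position 8: consonant
  'd' at position 9: consonant
Total vowels: 2

2


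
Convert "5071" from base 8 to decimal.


Input: "5071" in base 8
Positional expansion:
  Digit '5' (value 5) x 8^3 = 2560
  Digit '0' (value 0) x 8^2 = 0
  Digit '7' (value 7) x 8^1 = 56
  Digit '1' (value 1) x 8^0 = 1
Sum = 2617

2617


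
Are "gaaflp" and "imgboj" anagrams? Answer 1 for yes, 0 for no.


Strings: "gaaflp", "imgboj"
Sorted first:  aafglp
Sorted second: bgijmo
Differ at position 0: 'a' vs 'b' => not anagrams

0


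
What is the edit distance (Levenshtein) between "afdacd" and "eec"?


Computing edit distance: "afdacd" -> "eec"
DP table:
           e    e    c
      0    1    2    3
  a   1    1    2    3
  f   2    2    2    3
  d   3    3    3    3
  a   4    4    4    4
  c   5    5    5    4
  d   6    6    6    5
Edit distance = dp[6][3] = 5

5


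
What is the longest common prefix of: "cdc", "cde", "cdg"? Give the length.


Words: cdc, cde, cdg
  Position 0: all 'c' => match
  Position 1: all 'd' => match
  Position 2: ('c', 'e', 'g') => mismatch, stop
LCP = "cd" (length 2)

2


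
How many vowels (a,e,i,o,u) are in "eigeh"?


Input: eigeh
Checking each character:
  'e' at position 0: vowel (running total: 1)
  'i' at position 1: vowel (running total: 2)
  'g' at position 2: consonant
  'e' at position 3: vowel (running total: 3)
  'h' at position 4: consonant
Total vowels: 3

3


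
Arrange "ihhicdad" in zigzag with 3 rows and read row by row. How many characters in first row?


Zigzag "ihhicdad" into 3 rows:
Placing characters:
  'i' => row 0
  'h' => row 1
  'h' => row 2
  'i' => row 1
  'c' => row 0
  'd' => row 1
  'a' => row 2
  'd' => row 1
Rows:
  Row 0: "ic"
  Row 1: "hidd"
  Row 2: "ha"
First row length: 2

2


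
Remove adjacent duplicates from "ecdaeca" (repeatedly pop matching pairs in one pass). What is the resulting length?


Input: ecdaeca
Stack-based adjacent duplicate removal:
  Read 'e': push. Stack: e
  Read 'c': push. Stack: ec
  Read 'd': push. Stack: ecd
  Read 'a': push. Stack: ecda
  Read 'e': push. Stack: ecdae
  Read 'c': push. Stack: ecdaec
  Read 'a': push. Stack: ecdaeca
Final stack: "ecdaeca" (length 7)

7


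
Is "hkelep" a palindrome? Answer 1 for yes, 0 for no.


Input: hkelep
Reversed: pelekh
  Compare pos 0 ('h') with pos 5 ('p'): MISMATCH
  Compare pos 1 ('k') with pos 4 ('e'): MISMATCH
  Compare pos 2 ('e') with pos 3 ('l'): MISMATCH
Result: not a palindrome

0


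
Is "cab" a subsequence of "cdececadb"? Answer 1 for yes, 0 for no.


Check if "cab" is a subsequence of "cdececadb"
Greedy scan:
  Position 0 ('c'): matches sub[0] = 'c'
  Position 1 ('d'): no match needed
  Position 2 ('e'): no match needed
  Position 3 ('c'): no match needed
  Position 4 ('e'): no match needed
  Position 5 ('c'): no match needed
  Position 6 ('a'): matches sub[1] = 'a'
  Position 7 ('d'): no match needed
  Position 8 ('b'): matches sub[2] = 'b'
All 3 characters matched => is a subsequence

1


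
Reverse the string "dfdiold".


Input: dfdiold
Reading characters right to left:
  Position 6: 'd'
  Position 5: 'l'
  Position 4: 'o'
  Position 3: 'i'
  Position 2: 'd'
  Position 1: 'f'
  Position 0: 'd'
Reversed: dloidfd

dloidfd


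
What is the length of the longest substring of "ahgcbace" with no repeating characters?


Input: "ahgcbace"
Sliding window (track last position of each char):
  Position 0 ('a'): window [0,0] length 1 -- new best
  Position 1 ('h'): window [0,1] length 2 -- new best
  Position 2 ('g'): window [0,2] length 3 -- new best
  Position 3 ('c'): window [0,3] length 4 -- new best
  Position 4 ('b'): window [0,4] length 5 -- new best
  Position 5 ('a'): repeat (last at 0), move window start to 1
  Position 5 ('a'): window [1,5] length 5
  Position 6 ('c'): repeat (last at 3), move window start to 4
  Position 6 ('c'): window [4,6] length 3
  Position 7 ('e'): window [4,7] length 4
Longest substring with no repeats: "ahgcb" with length 5

5


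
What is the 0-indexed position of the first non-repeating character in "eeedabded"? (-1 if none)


Input: eeedabded
Character frequencies:
  'a': 1
  'b': 1
  'd': 3
  'e': 4
Scanning left to right for freq == 1:
  Position 0 ('e'): freq=4, skip
  Position 1 ('e'): freq=4, skip
  Position 2 ('e'): freq=4, skip
  Position 3 ('d'): freq=3, skip
  Position 4 ('a'): unique! => answer = 4

4


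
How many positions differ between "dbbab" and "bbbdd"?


Comparing "dbbab" and "bbbdd" position by position:
  Position 0: 'd' vs 'b' => DIFFER
  Position 1: 'b' vs 'b' => same
  Position 2: 'b' vs 'b' => same
  Position 3: 'a' vs 'd' => DIFFER
  Position 4: 'b' vs 'd' => DIFFER
Positions that differ: 3

3


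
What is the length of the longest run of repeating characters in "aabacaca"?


Input: "aabacaca"
Scanning for longest run:
  Position 1 ('a'): continues run of 'a', length=2
  Position 2 ('b'): new char, reset run to 1
  Position 3 ('a'): new char, reset run to 1
  Position 4 ('c'): new char, reset run to 1
  Position 5 ('a'): new char, reset run to 1
  Position 6 ('c'): new char, reset run to 1
  Position 7 ('a'): new char, reset run to 1
Longest run: 'a' with length 2

2


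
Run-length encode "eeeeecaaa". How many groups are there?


Input: eeeeecaaa
Scanning for consecutive runs:
  Group 1: 'e' x 5 (positions 0-4)
  Group 2: 'c' x 1 (positions 5-5)
  Group 3: 'a' x 3 (positions 6-8)
Total groups: 3

3


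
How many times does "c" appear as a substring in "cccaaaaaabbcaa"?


Searching for "c" in "cccaaaaaabbcaa"
Scanning each position:
  Position 0: "c" => MATCH
  Position 1: "c" => MATCH
  Position 2: "c" => MATCH
  Position 3: "a" => no
  Position 4: "a" => no
  Position 5: "a" => no
  Position 6: "a" => no
  Position 7: "a" => no
  Position 8: "a" => no
  Position 9: "b" => no
  Position 10: "b" => no
  Position 11: "c" => MATCH
  Position 12: "a" => no
  Position 13: "a" => no
Total occurrences: 4

4


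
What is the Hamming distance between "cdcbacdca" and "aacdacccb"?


Comparing "cdcbacdca" and "aacdacccb" position by position:
  Position 0: 'c' vs 'a' => differ
  Position 1: 'd' vs 'a' => differ
  Position 2: 'c' vs 'c' => same
  Position 3: 'b' vs 'd' => differ
  Position 4: 'a' vs 'a' => same
  Position 5: 'c' vs 'c' => same
  Position 6: 'd' vs 'c' => differ
  Position 7: 'c' vs 'c' => same
  Position 8: 'a' vs 'b' => differ
Total differences (Hamming distance): 5

5
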